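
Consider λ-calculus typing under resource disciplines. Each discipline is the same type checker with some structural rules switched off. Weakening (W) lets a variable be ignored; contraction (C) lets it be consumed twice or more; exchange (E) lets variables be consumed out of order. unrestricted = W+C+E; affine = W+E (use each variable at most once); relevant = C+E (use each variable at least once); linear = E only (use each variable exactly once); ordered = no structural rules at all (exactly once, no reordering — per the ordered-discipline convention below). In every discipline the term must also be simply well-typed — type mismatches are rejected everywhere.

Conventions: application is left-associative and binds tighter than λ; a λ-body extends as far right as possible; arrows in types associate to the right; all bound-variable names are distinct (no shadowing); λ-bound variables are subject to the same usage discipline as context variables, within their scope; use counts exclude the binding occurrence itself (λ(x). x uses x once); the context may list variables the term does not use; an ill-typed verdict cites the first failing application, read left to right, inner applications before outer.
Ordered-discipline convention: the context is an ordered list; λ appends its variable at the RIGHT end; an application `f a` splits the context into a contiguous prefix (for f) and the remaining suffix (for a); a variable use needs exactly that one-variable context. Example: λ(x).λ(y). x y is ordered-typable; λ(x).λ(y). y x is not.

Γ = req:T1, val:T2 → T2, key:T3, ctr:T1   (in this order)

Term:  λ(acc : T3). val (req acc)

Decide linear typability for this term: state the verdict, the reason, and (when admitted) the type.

no — a type mismatch blocks all five
usage: req=1, val=1, key=0, ctr=0, acc (bound)=1
order of uses: val, req, acc
typing: ill-typed: applying a non-function (T1)
per-discipline verdicts: ordered ✗ · linear ✗ · affine ✗ · relevant ✗ · unrestricted ✗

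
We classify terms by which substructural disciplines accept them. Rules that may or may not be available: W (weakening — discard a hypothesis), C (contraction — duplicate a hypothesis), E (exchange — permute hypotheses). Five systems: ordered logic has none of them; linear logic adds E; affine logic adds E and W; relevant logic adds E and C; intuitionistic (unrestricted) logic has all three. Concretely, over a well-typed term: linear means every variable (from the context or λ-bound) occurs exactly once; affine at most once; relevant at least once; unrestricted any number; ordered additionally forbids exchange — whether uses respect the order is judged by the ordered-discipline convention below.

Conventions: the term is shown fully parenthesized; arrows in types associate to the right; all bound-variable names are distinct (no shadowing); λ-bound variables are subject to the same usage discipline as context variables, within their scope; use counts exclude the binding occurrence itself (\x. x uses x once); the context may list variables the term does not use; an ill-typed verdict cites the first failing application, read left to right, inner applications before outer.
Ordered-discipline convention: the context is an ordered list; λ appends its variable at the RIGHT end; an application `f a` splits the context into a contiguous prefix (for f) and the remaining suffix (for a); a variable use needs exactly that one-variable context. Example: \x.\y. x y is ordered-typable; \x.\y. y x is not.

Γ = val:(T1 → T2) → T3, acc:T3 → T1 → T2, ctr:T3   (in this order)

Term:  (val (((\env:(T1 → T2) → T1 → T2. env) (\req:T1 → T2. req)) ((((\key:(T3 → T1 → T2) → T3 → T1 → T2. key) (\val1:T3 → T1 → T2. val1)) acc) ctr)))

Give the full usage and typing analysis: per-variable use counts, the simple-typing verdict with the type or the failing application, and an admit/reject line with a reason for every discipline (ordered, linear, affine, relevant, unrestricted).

usage: val: 1; acc: 1; ctr: 1; env (λ-bound): 1; req (λ-bound): 1; key (λ-bound): 1; val1 (λ-bound): 1
use order (left to right): val, env, req, key, val1, acc, ctr
typing: well-typed at T3
ordered ✓ (single-use (val, acc, ctr, env, req, key, val1), ordered derivation ok)
linear ✓ (exactly-once usage across val, acc, ctr, env, req, key, val1)
affine ✓ (val, acc, ctr, env, req, key, val1: no repeats, contraction unneeded)
relevant ✓ (val, acc, ctr, env, req, key, val1: all used, weakening unneeded)
unrestricted ✓ (type-checks (T3) and nothing is barred)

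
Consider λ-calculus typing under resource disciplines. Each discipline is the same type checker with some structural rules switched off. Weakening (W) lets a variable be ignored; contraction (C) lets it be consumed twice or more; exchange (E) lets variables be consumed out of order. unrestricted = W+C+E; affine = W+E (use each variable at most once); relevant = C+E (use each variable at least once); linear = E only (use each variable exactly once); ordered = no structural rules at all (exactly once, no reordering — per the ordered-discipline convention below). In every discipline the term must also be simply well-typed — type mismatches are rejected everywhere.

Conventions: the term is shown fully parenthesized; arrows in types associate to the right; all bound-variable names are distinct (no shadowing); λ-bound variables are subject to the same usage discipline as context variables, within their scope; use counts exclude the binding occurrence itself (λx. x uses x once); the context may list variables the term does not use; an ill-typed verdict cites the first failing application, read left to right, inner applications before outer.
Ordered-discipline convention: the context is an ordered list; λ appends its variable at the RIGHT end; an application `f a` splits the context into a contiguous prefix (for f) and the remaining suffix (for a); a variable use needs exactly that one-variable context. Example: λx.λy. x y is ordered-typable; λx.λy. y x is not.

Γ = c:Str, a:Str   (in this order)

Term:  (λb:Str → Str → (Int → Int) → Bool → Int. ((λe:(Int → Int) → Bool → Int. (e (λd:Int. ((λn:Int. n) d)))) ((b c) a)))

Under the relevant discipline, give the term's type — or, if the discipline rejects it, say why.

term : (Str → Str → (Int → Int) → Bool → Int) → Bool → Int
use counts: c ×1, a ×1, b (bound) ×1, e (bound) ×1, d (bound) ×1, n (bound) ×1
use order (left to right): e, n, d, b, c, a
typing: ✓ — (Str → Str → (Int → Int) → Bool → Int) → Bool → Int
per-discipline verdicts: ordered ✗ · linear ✓ · affine ✓ · relevant ✓ · unrestricted ✓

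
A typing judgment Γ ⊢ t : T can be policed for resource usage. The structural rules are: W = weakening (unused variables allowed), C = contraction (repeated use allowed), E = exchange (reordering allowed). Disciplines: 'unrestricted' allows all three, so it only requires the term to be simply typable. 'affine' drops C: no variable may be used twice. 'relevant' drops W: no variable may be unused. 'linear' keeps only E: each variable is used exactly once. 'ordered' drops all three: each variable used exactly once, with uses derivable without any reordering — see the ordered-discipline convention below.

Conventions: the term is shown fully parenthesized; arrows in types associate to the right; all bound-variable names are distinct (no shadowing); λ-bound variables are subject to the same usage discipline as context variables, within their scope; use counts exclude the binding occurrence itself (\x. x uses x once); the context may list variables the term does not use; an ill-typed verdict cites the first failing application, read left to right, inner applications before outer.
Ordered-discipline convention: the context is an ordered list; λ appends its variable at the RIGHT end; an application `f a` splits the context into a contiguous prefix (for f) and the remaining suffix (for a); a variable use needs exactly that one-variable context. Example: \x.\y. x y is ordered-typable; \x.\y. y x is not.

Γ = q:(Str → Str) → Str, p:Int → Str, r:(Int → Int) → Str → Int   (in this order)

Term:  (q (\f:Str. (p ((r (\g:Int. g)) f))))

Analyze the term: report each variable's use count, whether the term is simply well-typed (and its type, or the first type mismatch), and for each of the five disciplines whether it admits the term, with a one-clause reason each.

use counts: q=1, p=1, r=1, f (bound)=1, g (bound)=1
uses in reading order: q, p, r, g, f
typing: well-typed — term : Str
ordered: ✓, single-use (q, p, r, f, g), ordered derivation ok
linear: ✓, each of q, p, r, f, g used exactly once
affine: ✓, q, p, r, f, g: no repeats, contraction unneeded
relevant: ✓, none of q, p, r, f, g goes unused
unrestricted: ✓, simply typable at Str; W, C, E all held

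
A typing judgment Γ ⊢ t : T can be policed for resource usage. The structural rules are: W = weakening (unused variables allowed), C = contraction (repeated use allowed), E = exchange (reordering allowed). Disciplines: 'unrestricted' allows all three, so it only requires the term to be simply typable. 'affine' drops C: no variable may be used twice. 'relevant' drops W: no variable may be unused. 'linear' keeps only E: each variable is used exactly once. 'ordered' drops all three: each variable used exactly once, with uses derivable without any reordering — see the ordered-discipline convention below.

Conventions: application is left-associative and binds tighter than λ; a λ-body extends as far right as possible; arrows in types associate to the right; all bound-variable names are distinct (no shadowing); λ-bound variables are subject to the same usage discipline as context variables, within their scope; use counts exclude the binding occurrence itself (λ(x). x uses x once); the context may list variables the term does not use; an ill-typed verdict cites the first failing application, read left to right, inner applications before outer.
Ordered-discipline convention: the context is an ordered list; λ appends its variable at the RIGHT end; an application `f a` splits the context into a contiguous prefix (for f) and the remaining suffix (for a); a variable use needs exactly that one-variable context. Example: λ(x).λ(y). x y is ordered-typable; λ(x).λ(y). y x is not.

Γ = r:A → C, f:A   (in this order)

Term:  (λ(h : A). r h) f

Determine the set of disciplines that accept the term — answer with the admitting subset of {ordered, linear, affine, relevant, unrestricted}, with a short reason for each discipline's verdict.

admitted by: ordered, linear, affine, relevant, unrestricted
variable uses: r: 1×; f: 1×; h (λ-bound): 1×
uses in reading order: r, h, f
typing: well-typed at C
ordered: ✓, r, f, h: once each, no exchange needed
linear: ✓, each of r, f, h used exactly once
affine: ✓, none of r, f, h used more than once
relevant: ✓, every one of r, f, h appears
unrestricted: ✓, typability at C is all that's needed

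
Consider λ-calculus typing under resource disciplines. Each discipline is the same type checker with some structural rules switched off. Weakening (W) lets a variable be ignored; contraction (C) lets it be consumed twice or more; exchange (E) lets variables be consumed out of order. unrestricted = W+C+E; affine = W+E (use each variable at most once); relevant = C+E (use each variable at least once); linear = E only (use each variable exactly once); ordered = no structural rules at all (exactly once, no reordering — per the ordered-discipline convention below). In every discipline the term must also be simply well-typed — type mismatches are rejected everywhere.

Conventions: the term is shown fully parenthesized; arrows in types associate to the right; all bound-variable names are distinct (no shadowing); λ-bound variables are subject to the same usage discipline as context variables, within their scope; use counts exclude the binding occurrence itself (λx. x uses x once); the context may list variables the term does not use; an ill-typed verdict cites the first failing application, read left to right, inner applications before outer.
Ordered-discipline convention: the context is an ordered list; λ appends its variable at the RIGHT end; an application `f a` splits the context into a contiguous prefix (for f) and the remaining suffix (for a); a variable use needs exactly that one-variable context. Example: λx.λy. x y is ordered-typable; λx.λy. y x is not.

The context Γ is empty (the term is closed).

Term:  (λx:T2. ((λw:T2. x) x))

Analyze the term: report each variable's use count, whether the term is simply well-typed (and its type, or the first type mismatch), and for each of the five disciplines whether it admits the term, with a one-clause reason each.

usage: x [bound]: 2×, w [bound]: 0×
order of uses: x, x
typing: the term checks, with type T2 → T2
ordered: ✗ — needs contraction — x ×2; w left unused
linear: ✗ — needs contraction — x ×2; w left unused
affine: ✗ — needs contraction — x ×2
relevant: ✗ — w left unused
unrestricted: ✓ — simply typable at T2 → T2; W, C, E all held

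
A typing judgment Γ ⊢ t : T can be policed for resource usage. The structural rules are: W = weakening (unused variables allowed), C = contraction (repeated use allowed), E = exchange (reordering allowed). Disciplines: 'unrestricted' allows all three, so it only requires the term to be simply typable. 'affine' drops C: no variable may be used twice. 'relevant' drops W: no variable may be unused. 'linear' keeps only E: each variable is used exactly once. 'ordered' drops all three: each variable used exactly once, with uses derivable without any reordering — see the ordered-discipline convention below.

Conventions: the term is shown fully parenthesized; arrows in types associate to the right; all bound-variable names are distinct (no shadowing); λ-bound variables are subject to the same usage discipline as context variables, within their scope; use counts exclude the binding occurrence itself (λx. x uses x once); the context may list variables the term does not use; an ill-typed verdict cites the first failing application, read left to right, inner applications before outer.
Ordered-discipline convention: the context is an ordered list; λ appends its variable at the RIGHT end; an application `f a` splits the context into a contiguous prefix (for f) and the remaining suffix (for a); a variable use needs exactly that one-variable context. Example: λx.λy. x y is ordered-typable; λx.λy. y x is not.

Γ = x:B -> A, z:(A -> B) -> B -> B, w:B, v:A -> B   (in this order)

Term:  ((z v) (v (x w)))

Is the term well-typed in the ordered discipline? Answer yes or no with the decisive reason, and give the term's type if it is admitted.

no — repeated use of v ×2
counts: x: 1×; z: 1×; w: 1×; v: 2×
uses in reading order: z, v, v, x, w
typing: the term checks, with type B
per-discipline verdicts: ordered ✗ · linear ✗ · affine ✗ · relevant ✓ · unrestricted ✓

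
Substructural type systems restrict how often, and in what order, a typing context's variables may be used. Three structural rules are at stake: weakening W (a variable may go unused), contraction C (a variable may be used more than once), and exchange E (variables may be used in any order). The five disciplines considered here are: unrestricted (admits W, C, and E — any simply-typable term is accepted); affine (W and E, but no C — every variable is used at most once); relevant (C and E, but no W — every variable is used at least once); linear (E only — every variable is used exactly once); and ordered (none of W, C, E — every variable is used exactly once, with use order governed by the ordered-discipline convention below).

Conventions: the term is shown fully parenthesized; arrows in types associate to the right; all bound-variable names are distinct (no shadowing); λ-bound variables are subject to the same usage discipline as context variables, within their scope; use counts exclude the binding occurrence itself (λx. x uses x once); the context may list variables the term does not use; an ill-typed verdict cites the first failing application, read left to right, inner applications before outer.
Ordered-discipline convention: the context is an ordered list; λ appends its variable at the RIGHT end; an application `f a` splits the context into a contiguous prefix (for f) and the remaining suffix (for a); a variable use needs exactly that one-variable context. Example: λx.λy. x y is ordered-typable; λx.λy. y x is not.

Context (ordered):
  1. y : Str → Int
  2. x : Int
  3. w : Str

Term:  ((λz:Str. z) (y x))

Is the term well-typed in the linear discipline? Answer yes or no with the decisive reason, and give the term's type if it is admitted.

no — a type mismatch blocks all five
counts: y: 1; x: 1; w: 0; z [bound]: 1
uses in reading order: z, y, x
typing: ill-typed: a function awaiting Str gets Int
per-discipline verdicts: ordered ✗; linear ✗; affine ✗; relevant ✗; unrestricted ✗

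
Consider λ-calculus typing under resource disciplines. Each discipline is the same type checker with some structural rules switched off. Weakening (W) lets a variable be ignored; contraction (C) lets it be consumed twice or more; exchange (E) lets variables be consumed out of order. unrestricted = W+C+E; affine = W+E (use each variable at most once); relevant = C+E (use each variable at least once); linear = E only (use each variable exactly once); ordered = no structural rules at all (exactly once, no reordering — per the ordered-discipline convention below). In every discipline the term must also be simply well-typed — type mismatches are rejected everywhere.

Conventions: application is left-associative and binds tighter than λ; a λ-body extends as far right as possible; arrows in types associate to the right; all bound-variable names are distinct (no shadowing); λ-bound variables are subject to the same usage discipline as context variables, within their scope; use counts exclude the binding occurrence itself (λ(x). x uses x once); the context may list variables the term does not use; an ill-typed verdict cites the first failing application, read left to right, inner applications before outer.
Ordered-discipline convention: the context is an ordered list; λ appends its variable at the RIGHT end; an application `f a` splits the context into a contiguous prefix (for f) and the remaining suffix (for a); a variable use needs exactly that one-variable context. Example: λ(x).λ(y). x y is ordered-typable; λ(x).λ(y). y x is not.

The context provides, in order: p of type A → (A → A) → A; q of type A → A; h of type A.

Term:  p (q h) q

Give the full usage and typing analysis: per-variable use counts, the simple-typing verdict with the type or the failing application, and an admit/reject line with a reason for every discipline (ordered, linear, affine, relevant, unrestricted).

counts: p=1; q=2; h=1
order of uses: p, q, h, q
typing: ✓ — A
ordered: ✗, q ×2 used more than once (contraction)
linear: ✗, q ×2 used more than once (contraction)
affine: ✗, q ×2 used more than once (contraction)
relevant: ✓, p, q, h: all used, weakening unneeded
unrestricted: ✓, simply typable at A; W, C, E all held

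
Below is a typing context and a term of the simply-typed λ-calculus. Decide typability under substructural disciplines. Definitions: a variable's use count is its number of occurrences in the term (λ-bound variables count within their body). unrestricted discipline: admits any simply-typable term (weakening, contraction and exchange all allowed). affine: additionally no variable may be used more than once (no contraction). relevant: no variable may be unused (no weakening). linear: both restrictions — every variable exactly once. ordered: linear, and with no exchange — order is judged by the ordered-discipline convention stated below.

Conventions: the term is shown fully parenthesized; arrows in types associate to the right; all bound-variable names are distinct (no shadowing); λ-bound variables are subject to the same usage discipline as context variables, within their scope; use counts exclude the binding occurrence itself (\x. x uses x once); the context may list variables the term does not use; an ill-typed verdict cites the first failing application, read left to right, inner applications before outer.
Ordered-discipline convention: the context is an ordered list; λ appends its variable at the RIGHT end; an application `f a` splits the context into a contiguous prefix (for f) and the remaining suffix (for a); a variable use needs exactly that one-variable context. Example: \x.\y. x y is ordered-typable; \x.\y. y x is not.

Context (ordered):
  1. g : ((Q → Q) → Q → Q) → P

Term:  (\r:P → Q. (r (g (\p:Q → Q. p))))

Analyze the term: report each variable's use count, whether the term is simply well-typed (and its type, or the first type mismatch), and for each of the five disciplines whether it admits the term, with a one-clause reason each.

counts: g: 1; r (bound): 1; p (bound): 1
left-to-right use order: r, g, p
typing: the term checks, with type (P → Q) → Q
ordered ✗ (needs exchange: uses follow r, g, p)
linear ✓ (single use per variable (g, r, p))
affine ✓ (at most one use each (g, r, p))
relevant ✓ (g, r, p: all used, weakening unneeded)
unrestricted ✓ (simply typable at (P → Q) → Q; W, C, E all held)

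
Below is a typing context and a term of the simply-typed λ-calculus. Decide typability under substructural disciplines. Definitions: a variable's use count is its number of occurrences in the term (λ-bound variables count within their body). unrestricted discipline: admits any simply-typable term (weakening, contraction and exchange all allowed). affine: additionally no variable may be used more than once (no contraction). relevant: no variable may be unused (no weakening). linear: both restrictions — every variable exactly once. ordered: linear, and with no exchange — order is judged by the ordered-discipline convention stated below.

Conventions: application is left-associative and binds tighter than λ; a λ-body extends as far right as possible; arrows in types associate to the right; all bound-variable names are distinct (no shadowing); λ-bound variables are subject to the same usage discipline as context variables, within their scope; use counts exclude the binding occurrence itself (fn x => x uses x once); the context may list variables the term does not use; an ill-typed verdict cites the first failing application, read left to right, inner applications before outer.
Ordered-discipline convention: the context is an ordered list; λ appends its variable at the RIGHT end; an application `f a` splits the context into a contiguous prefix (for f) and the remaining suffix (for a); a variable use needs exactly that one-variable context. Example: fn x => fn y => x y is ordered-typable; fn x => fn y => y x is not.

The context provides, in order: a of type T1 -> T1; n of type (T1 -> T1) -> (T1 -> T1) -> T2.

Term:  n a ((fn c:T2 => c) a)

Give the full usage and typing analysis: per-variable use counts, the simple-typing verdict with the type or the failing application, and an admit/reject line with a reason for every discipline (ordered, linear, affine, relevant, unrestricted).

usage: a: 2, n: 1, c [bound]: 1
order of uses: n, a, c, a
typing: ill-typed: an application expects T2 but receives T1 -> T1
ordered: ✗ — not simply typable
linear: ✗ — fails simple typing
affine: ✗ — a type mismatch blocks all five
relevant: ✗ — the type mismatch rejects it
unrestricted: ✗ — not simply typable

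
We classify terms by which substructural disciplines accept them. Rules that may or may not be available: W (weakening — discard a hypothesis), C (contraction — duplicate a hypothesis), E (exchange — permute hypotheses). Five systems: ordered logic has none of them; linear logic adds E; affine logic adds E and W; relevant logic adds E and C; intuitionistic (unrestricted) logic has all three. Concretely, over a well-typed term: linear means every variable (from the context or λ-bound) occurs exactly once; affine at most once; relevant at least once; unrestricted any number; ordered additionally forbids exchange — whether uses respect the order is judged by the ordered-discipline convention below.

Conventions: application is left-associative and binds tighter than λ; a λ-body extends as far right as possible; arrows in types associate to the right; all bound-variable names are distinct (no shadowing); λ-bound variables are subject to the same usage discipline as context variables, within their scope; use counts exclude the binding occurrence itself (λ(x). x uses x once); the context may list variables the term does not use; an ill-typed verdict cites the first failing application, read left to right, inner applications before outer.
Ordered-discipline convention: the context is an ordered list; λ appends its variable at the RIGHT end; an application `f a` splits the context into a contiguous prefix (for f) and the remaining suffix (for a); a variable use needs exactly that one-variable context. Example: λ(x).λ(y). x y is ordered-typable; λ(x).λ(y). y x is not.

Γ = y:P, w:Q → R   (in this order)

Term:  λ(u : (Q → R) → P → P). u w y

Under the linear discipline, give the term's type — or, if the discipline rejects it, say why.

term : ((Q → R) → P → P) → P
counts: y: 1×; w: 1×; u (bound): 1×
left-to-right use order: u, w, y
typing: ✓ — ((Q → R) → P → P) → P
per-discipline verdicts: ordered ✗ | linear ✓ | affine ✓ | relevant ✓ | unrestricted ✓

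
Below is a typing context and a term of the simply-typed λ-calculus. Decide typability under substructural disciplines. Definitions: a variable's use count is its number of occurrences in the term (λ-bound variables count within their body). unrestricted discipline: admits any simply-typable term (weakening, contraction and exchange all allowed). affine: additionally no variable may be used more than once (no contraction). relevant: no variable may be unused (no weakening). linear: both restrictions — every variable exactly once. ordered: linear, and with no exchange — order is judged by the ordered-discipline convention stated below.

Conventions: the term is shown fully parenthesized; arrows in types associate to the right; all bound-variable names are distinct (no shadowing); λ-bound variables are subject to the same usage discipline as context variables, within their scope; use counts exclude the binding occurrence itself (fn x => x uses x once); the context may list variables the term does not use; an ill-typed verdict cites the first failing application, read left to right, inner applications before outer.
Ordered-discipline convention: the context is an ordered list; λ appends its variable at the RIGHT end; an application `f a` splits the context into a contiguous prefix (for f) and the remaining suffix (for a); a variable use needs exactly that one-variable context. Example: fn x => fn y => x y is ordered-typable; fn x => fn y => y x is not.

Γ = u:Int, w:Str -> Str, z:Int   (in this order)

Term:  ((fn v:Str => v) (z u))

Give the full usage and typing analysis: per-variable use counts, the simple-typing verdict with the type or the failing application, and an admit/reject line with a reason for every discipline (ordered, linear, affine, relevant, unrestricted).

variable uses: u: 1×, w: 0×, z: 1×, v [bound]: 1×
use order (left to right): v, z, u
typing: ill-typed: non-arrow in function slot: Int
ordered ✗ (a type mismatch blocks all five)
linear ✗ (the type mismatch rejects it)
affine ✗ (not simply typable)
relevant ✗ (fails simple typing)
unrestricted ✗ (a type mismatch blocks all five)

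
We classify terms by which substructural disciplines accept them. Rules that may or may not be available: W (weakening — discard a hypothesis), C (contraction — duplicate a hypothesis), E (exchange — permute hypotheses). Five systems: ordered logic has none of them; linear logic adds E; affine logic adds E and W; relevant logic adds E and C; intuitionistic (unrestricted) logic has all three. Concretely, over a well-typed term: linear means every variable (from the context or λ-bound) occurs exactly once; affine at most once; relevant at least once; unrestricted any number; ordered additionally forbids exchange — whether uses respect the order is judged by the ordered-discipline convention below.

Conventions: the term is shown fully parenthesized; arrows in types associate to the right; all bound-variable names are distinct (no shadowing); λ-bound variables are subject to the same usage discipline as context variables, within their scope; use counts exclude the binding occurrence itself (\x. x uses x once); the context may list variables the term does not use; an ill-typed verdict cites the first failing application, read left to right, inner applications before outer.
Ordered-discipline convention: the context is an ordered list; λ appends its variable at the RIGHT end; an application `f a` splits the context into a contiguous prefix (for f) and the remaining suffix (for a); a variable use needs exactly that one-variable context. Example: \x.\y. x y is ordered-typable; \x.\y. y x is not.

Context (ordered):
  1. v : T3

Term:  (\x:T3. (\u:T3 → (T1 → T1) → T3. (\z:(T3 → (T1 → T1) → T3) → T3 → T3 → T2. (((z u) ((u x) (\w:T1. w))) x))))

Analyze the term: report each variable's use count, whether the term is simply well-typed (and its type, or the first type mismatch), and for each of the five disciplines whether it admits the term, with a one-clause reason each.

use counts: v=0, x [bound]=2, u [bound]=2, z [bound]=1, w [bound]=1
order of uses: z, u, u, x, w, x
typing: well-typed — term : T3 → (T3 → (T1 → T1) → T3) → ((T3 → (T1 → T1) → T3) → T3 → T3 → T2) → T2
ordered: ✗, x ×2, u ×2 used more than once (contraction); v never used (weakening)
linear: ✗, x ×2, u ×2 used more than once (contraction); v never used (weakening)
affine: ✗, x ×2, u ×2 used more than once (contraction)
relevant: ✗, v never used (weakening)
unrestricted: ✓, type-checks (T3 → (T3 → (T1 → T1) → T3) → ((T3 → (T1 → T1) → T3) → T3 → T3 → T2) → T2) and nothing is barred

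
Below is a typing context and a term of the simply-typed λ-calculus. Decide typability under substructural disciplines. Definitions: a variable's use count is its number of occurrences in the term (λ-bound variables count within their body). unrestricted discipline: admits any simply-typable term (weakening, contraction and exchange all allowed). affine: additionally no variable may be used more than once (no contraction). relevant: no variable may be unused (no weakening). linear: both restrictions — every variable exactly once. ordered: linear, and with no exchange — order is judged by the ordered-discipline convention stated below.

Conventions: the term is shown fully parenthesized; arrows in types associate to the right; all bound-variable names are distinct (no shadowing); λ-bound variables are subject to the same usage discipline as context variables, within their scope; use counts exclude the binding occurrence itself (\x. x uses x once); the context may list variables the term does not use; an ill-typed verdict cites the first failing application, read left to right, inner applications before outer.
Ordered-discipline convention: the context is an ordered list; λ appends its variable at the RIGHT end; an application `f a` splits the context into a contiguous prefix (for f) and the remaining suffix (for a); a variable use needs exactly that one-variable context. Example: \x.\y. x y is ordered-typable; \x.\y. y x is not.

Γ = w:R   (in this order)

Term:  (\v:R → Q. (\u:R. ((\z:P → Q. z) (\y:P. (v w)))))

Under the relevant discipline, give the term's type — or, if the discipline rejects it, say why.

not well-typed under relevant — u, y never used (weakening)
variable uses: w: 1×, v (λ-bound): 1×, u (λ-bound): 0×, z (λ-bound): 1×, y (λ-bound): 0×
use order (left to right): z, v, w
typing: the term checks, with type (R → Q) → R → P → Q
across the five disciplines: ordered ✗; linear ✗; affine ✓; relevant ✗; unrestricted ✓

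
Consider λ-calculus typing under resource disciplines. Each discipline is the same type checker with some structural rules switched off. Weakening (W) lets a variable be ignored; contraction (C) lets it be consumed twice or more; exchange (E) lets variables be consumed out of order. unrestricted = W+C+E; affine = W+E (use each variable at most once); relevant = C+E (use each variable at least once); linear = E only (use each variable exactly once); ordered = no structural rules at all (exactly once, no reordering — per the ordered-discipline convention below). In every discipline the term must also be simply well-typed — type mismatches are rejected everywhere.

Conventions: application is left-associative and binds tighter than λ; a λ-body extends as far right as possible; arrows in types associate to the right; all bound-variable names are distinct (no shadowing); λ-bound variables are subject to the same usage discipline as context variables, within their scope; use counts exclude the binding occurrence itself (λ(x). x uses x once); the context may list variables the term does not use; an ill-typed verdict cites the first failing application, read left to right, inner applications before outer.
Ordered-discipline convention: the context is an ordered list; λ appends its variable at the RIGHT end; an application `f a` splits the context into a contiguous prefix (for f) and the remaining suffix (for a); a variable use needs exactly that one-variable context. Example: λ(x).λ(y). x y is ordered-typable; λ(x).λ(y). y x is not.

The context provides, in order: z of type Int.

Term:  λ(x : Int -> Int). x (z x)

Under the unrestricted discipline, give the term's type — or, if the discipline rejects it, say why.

not well-typed under unrestricted — a type mismatch blocks all five
variable uses: z=1; x [bound]=2
left-to-right use order: x, z, x
typing: ill-typed: can't apply a value of type Int
per-discipline verdicts: ordered ✗; linear ✗; affine ✗; relevant ✗; unrestricted ✗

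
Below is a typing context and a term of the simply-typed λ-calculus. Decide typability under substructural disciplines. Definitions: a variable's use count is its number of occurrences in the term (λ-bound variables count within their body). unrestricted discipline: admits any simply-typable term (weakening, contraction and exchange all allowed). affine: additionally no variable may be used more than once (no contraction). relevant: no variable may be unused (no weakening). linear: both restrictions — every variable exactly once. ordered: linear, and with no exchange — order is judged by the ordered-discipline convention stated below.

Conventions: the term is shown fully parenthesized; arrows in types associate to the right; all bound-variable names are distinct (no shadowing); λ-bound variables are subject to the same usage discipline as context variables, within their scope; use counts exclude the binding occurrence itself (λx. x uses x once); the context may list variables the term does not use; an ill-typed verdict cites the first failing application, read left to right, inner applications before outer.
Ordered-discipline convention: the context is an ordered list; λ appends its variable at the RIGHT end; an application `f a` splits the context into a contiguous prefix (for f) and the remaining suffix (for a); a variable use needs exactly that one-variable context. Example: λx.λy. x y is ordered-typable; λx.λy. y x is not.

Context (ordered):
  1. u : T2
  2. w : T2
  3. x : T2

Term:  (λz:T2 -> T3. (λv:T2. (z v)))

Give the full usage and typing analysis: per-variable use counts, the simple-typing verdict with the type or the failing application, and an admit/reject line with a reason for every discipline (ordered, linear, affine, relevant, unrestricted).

counts: u=0, w=0, x=0, z (λ-bound)=1, v (λ-bound)=1
uses in reading order: z, v
typing: the term checks, with type (T2 -> T3) -> T2 -> T3
ordered: ✗, u, w, x never used (weakening)
linear: ✗, u, w, x never used (weakening)
affine: ✓, at most one use each (u, w, x, z, v)
relevant: ✗, u, w, x never used (weakening)
unrestricted: ✓, type-checks ((T2 -> T3) -> T2 -> T3) and nothing is barred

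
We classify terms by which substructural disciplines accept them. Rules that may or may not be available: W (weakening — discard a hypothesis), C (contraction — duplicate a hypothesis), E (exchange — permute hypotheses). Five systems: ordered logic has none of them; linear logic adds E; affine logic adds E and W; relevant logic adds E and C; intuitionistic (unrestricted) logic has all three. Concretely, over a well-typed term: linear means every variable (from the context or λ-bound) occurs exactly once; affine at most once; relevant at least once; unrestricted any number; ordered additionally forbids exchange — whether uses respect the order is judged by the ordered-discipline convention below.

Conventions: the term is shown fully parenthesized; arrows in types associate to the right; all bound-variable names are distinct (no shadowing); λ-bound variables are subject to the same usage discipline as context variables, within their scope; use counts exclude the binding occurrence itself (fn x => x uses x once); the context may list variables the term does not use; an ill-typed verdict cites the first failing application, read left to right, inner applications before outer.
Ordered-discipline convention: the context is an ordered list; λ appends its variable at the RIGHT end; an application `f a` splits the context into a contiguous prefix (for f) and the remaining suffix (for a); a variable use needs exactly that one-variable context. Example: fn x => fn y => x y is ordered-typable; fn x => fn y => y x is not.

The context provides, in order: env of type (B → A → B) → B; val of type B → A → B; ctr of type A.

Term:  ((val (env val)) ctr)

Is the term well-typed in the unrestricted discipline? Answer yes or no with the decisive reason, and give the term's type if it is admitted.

yes — typability at B is all that's needed; term : B
use counts: env: 1×; val: 2×; ctr: 1×
left-to-right use order: val, env, val, ctr
typing: well-typed — term : B
across the five disciplines: ordered ✗ · linear ✗ · affine ✗ · relevant ✓ · unrestricted ✓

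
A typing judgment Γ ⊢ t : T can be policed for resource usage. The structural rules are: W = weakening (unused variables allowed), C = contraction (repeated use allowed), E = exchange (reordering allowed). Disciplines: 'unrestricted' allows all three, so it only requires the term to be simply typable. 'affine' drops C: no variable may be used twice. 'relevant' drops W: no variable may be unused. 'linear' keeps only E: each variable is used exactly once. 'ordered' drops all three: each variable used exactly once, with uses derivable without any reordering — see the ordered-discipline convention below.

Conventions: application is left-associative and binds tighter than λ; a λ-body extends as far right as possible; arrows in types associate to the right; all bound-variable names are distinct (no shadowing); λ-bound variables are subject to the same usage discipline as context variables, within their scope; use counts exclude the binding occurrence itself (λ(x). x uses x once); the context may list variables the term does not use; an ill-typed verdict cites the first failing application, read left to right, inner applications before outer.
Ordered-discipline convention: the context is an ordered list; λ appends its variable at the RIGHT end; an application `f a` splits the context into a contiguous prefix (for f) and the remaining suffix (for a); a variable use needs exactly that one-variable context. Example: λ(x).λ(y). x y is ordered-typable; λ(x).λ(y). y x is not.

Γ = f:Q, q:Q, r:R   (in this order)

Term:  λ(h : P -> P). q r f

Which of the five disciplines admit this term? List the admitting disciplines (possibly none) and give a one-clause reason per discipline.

admitted by: none
use counts: f ×1; q ×1; r ×1; h [bound] ×0
order of uses: q, r, f
typing: ill-typed: non-function type Q applied to an argument
ordered: ✗, fails simple typing
linear: ✗, a type mismatch blocks all five
affine: ✗, the type mismatch rejects it
relevant: ✗, not simply typable
unrestricted: ✗, fails simple typing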